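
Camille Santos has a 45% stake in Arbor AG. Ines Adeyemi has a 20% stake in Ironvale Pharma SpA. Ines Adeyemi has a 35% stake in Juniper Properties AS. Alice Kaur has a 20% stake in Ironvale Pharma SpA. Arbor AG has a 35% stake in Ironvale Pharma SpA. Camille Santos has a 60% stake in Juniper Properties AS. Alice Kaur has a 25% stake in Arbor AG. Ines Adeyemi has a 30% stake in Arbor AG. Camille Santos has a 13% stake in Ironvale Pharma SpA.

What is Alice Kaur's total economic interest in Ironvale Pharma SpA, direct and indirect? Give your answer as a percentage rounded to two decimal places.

28.75%

Alice reaches Ironvale along 2 paths.
Via Arbor: 25% × 35% = 8.75%.
Direct stake: 20% = 20%.
Total: 8.75% + 20% = 28.75%.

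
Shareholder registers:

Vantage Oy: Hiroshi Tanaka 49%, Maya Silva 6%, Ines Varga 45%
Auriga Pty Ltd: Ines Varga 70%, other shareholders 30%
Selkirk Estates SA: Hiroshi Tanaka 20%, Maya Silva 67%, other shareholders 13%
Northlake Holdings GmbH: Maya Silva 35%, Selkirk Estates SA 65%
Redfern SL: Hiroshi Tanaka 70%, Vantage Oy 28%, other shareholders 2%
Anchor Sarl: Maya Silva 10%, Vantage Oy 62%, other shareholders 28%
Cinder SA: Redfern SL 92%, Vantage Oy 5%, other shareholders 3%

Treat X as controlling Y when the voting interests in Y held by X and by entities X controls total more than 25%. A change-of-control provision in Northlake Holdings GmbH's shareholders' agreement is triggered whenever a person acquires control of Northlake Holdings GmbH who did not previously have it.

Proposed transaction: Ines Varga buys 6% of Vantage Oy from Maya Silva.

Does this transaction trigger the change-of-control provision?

No

The purchase adds only to Ines's holdings (Maya's stake shrinks), so Ines is the only person who could newly come to control Northlake.
Ines holds 45% of Vantage, so Ines controls Vantage.
Ines holds 70% of Auriga, so Ines controls Auriga.
Vantage holds 28% of Redfern, so Ines controls Redfern.
Vantage holds 62% of Anchor, so Ines controls Anchor.
Redfern and Vantage together hold 92% + 5% = 97% of Cinder, so Ines controls Cinder.
Neither Ines nor any entity Ines controls holds any voting interest in Northlake.
So before the transaction, Ines does not control Northlake.
After the purchase, Ines's direct stake in Vantage rises to 45% + 6% = 51%, and Maya's stake falls to 0%.
Ines holds 51% of Vantage, so Ines controls Vantage.
After the transaction, neither Ines nor any entity Ines controls holds a voting interest in Northlake, so Ines still does not control it.
No new person acquires control, so the clause is not triggered.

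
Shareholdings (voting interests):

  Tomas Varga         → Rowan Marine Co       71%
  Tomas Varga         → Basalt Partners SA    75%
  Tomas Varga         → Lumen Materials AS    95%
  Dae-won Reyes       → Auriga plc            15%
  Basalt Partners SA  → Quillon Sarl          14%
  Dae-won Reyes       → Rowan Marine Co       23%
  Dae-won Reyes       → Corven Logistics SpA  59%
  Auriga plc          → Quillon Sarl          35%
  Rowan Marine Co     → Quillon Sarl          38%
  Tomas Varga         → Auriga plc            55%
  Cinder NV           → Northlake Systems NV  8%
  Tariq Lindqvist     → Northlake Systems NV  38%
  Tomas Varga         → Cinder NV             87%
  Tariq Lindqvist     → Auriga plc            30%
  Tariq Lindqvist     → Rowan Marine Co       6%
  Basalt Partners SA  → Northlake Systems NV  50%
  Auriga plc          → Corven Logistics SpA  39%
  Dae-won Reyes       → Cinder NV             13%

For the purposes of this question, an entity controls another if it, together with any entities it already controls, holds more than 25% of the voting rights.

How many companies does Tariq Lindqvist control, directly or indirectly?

Tariq holds 30% of Auriga, so Tariq controls Auriga.
Auriga holds 35% of Quillon, so Tariq controls Quillon.
Tariq holds 38% of Northlake, so Tariq controls Northlake.
Auriga holds 39% of Corven, so Tariq controls Corven.
No other company's threshold is met.
Tariq controls 4 companies.

4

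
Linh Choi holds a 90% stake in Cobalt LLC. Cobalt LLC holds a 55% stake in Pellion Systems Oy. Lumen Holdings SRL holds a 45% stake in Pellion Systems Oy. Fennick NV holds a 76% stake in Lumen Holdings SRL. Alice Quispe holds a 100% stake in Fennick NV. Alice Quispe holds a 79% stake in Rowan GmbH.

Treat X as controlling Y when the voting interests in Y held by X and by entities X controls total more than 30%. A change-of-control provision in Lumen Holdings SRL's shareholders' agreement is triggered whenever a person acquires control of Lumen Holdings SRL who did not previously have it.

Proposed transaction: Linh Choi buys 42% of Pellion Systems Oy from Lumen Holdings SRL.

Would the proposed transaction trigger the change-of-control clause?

No

The purchase adds only to Linh's holdings (Lumen's stake shrinks), so Linh is the only person who could newly come to control Lumen.
Linh holds 90% of Cobalt, so Linh controls Cobalt.
Cobalt holds 55% of Pellion, so Linh controls Pellion.
Neither Linh nor any entity Linh controls holds any voting interest in Lumen.
So before the transaction, Linh does not control Lumen.
After the purchase, Linh holds 42% of Pellion directly, and Lumen's stake falls to 3%.
Cobalt and Linh together hold 55% + 42% = 97% of Pellion, so Linh controls Pellion.
After the transaction, neither Linh nor any entity Linh controls holds a voting interest in Lumen, so Linh still does not control it.
No new person acquires control, so the clause is not triggered.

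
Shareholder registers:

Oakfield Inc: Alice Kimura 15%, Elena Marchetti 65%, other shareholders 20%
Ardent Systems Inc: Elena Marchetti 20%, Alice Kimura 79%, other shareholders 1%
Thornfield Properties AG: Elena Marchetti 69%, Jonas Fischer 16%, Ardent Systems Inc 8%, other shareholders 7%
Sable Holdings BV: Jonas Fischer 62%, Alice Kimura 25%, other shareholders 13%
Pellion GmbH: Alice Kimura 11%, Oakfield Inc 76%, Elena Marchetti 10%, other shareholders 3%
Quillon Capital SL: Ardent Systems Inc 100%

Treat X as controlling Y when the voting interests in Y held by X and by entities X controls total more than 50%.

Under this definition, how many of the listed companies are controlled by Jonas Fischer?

1

Jonas holds 62% of Sable, so Jonas controls Sable.
No other company's threshold is met.
Jonas controls 1 company.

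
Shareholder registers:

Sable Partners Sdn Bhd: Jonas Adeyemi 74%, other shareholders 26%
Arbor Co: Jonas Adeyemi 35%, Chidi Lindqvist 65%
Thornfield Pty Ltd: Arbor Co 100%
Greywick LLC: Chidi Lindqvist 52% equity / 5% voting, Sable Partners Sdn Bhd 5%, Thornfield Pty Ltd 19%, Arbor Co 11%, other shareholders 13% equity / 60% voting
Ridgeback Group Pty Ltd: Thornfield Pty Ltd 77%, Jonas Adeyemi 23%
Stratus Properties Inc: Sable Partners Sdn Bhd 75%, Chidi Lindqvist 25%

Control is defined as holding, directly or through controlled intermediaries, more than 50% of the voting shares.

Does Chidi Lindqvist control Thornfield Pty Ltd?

Chidi holds 65% of Arbor, so Chidi controls Arbor.
Arbor holds 100% of Thornfield, so Chidi controls Thornfield.

Yes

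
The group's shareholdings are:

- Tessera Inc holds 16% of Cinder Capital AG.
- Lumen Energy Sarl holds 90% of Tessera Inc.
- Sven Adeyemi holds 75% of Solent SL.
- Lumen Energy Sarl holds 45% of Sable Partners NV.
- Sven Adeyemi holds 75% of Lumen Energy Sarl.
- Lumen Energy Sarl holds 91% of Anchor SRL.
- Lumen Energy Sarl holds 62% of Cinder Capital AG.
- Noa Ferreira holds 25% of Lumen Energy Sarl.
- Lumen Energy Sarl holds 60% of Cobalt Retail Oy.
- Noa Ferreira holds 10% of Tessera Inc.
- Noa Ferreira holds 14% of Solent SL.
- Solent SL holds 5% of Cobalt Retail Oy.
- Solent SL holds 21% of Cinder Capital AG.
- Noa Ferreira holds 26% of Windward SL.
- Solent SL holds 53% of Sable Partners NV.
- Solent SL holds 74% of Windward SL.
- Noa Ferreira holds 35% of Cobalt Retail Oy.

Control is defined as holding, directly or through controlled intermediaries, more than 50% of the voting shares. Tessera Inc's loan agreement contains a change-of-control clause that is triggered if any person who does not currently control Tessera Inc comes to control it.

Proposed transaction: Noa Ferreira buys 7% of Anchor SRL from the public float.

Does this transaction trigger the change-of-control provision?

No

The purchase changes only Noa's holdings, so Noa is the only person who could newly come to control Tessera.
Noa's largest direct stake is 35% in Cobalt, which does not meet the threshold, so Noa controls no company.
In Tessera, Noa's side holds only 10%, not > 50%.
So before the transaction, Noa does not control Tessera.
After the purchase, Noa holds 7% of Anchor directly.
Noa's side now holds 7% of Anchor, not > 50%, so Noa still does not control Anchor.
After the transaction, Noa's side holds 10% of Tessera, not > 50%, so Noa still does not control Tessera.
No new person acquires control, so the clause is not triggered.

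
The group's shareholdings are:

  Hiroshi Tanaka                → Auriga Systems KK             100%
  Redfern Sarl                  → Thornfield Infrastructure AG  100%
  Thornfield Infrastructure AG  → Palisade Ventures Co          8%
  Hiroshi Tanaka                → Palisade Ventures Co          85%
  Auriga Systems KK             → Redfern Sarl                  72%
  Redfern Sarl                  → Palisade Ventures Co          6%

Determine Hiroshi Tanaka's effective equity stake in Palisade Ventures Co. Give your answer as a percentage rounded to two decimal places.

Hiroshi reaches Palisade along 3 paths.
Via Auriga → Redfern → Thornfield: 100% × 72% × 100% × 8% = 5.76%.
Direct stake: 85% = 85%.
Via Auriga → Redfern: 100% × 72% × 6% = 4.32%.
Total: 5.76% + 85% + 4.32% = 95.08%.

95.08%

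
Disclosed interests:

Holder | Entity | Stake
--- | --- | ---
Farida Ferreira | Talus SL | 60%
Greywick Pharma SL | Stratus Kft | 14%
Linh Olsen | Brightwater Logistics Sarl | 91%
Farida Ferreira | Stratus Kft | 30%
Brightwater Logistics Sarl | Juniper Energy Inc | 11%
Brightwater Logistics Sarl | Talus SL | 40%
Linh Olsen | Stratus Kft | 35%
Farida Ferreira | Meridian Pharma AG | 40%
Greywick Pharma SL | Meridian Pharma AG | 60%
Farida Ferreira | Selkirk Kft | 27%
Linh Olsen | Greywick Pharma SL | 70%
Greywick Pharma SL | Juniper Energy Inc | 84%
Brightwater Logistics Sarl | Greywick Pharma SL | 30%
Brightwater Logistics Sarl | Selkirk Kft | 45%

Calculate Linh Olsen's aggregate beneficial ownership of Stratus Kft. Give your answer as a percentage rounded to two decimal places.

48.62%

Linh reaches Stratus along 3 paths.
Via Brightwater → Greywick: 91% × 30% × 14% = 3.822%.
Via Greywick: 70% × 14% = 9.8%.
Direct stake: 35% = 35%.
Total: 3.822% + 9.8% + 35% = 48.622%.
Rounded: 48.62%.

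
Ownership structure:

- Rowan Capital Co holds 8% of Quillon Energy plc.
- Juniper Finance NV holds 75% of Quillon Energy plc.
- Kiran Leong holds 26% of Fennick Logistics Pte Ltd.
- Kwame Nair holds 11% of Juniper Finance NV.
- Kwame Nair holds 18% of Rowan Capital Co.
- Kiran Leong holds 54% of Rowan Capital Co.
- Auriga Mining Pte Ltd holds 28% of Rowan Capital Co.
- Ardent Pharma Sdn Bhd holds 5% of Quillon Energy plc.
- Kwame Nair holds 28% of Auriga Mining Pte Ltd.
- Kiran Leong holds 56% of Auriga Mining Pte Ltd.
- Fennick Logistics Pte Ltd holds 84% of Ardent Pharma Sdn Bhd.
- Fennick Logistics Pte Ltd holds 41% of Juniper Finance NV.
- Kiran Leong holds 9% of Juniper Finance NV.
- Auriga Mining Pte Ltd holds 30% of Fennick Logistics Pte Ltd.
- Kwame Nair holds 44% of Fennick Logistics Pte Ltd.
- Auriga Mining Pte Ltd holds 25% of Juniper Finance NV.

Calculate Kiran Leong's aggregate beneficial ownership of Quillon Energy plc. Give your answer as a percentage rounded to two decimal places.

37.78%

Kiran reaches Quillon along 8 paths.
Via Auriga → Rowan: 56% × 28% × 8% = 1.2544%.
Via Rowan: 54% × 8% = 4.32%.
Via Fennick → Ardent: 26% × 84% × 5% = 1.092%.
Via Auriga → Fennick → Ardent: 56% × 30% × 84% × 5% = 0.7056%.
Via Juniper: 9% × 75% = 6.75%.
Via Fennick → Juniper: 26% × 41% × 75% = 7.995%.
Via Auriga → Fennick → Juniper: 56% × 30% × 41% × 75% = 5.166%.
Via Auriga → Juniper: 56% × 25% × 75% = 10.5%.
Total: 1.2544% + 4.32% + 1.092% + 0.7056% + 6.75% + 7.995% + 5.166% + 10.5% = 37.783%.
Rounded: 37.78%.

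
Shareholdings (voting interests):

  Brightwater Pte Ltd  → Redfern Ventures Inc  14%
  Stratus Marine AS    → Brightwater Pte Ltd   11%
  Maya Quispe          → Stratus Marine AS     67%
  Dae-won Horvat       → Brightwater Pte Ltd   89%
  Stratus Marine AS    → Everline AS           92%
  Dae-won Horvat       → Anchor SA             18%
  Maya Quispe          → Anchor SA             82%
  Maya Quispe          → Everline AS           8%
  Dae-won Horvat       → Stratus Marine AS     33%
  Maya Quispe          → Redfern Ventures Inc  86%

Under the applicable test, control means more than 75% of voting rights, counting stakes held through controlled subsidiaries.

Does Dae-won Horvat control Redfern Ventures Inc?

No

Dae-won holds 89% of Brightwater, so Dae-won controls Brightwater.
In Redfern, Dae-won's side holds only 14%, not > 75%.
So Dae-won does not control Redfern.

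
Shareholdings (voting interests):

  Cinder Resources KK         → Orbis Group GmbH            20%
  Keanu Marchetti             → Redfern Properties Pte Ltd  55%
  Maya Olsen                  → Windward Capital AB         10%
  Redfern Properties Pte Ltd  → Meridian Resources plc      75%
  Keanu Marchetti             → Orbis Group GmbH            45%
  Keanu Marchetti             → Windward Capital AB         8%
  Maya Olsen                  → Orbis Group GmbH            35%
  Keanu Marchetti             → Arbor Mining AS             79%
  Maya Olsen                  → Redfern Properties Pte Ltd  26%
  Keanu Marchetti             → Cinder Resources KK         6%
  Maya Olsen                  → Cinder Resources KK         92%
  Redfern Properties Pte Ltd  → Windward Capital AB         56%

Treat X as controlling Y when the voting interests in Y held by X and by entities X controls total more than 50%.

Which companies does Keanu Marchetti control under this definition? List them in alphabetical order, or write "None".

Arbor Mining AS, Meridian Resources plc, Redfern Properties Pte Ltd, Windward Capital AB

Keanu holds 55% of Redfern, so Keanu controls Redfern.
Redfern holds 75% of Meridian, so Keanu controls Meridian.
Redfern and Keanu together hold 56% + 8% = 64% of Windward, so Keanu controls Windward.
Keanu holds 79% of Arbor, so Keanu controls Arbor.
No other company's threshold is met.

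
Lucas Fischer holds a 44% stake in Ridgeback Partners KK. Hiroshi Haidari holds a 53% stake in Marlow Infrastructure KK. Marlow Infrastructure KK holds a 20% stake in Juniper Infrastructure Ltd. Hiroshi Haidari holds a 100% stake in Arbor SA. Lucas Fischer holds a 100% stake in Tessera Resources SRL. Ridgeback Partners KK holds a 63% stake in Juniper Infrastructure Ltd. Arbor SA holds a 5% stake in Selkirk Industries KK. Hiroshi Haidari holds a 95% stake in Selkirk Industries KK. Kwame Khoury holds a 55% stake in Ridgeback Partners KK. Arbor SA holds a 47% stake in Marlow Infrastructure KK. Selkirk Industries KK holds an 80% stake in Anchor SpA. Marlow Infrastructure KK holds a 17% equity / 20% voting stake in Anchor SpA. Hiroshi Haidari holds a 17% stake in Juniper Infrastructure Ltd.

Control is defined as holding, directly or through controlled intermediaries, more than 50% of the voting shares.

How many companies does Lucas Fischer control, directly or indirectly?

1

Lucas holds 100% of Tessera, so Lucas controls Tessera.
No other company's threshold is met.
Lucas controls 1 company.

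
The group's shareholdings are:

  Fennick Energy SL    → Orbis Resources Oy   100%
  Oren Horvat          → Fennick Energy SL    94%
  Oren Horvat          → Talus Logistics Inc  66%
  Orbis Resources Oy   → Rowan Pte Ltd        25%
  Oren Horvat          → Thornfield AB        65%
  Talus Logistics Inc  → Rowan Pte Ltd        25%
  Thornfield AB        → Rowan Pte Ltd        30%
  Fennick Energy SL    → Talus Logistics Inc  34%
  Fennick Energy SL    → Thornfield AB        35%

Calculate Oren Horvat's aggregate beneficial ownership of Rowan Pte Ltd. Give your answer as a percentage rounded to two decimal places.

Oren reaches Rowan along 5 paths.
Via Fennick → Orbis: 94% × 100% × 25% = 23.5%.
Via Thornfield: 65% × 30% = 19.5%.
Via Fennick → Thornfield: 94% × 35% × 30% = 9.87%.
Via Fennick → Talus: 94% × 34% × 25% = 7.99%.
Via Talus: 66% × 25% = 16.5%.
Total: 23.5% + 19.5% + 9.87% + 7.99% + 16.5% = 77.36%.

77.36%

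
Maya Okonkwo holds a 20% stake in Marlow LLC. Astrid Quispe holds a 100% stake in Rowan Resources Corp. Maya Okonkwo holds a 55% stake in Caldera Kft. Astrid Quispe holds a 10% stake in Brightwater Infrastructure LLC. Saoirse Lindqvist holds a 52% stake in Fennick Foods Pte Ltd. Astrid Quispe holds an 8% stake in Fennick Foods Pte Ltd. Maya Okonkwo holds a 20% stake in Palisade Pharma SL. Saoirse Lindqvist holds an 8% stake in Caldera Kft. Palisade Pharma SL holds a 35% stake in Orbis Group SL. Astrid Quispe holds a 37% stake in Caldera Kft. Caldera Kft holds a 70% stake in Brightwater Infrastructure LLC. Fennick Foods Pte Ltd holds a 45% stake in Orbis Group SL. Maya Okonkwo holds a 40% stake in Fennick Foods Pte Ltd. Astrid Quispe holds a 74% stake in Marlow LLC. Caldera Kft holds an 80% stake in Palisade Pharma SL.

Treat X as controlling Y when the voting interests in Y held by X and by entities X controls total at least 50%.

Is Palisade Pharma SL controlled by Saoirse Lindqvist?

No

Saoirse holds 52% of Fennick, so Saoirse controls Fennick.
Neither Saoirse nor any entity Saoirse controls holds any voting interest in Palisade.
So Saoirse does not control Palisade.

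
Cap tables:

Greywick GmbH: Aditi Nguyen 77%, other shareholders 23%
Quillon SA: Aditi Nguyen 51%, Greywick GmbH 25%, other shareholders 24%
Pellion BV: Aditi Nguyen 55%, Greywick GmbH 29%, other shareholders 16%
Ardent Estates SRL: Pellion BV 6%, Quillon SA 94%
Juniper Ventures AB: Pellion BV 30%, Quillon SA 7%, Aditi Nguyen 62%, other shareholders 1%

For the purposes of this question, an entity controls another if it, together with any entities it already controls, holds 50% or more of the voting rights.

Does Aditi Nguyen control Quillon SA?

Yes

Aditi holds 77% of Greywick, so Aditi controls Greywick.
Aditi and Greywick together hold 51% + 25% = 76% of Quillon, so Aditi controls Quillon.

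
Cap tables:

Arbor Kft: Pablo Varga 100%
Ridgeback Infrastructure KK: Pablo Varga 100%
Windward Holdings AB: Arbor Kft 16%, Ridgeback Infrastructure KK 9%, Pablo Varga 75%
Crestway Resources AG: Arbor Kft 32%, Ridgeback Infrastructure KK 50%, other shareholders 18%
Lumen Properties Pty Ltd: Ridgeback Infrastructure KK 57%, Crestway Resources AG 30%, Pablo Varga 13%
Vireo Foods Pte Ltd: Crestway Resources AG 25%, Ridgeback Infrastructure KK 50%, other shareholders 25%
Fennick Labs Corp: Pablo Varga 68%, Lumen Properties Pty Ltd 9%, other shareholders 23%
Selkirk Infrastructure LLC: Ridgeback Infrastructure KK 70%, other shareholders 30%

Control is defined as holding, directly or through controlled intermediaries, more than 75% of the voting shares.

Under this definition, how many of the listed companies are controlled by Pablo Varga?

6

Pablo holds 100% of Arbor, so Pablo controls Arbor.
Pablo holds 100% of Ridgeback, so Pablo controls Ridgeback.
Arbor and Ridgeback and Pablo together hold 16% + 9% + 75% = 100% of Windward, so Pablo controls Windward.
Arbor and Ridgeback together hold 32% + 50% = 82% of Crestway, so Pablo controls Crestway.
Ridgeback and Crestway and Pablo together hold 57% + 30% + 13% = 100% of Lumen, so Pablo controls Lumen.
Pablo and Lumen together hold 68% + 9% = 77% of Fennick, so Pablo controls Fennick.
No other company's threshold is met.
Pablo controls 6 companies.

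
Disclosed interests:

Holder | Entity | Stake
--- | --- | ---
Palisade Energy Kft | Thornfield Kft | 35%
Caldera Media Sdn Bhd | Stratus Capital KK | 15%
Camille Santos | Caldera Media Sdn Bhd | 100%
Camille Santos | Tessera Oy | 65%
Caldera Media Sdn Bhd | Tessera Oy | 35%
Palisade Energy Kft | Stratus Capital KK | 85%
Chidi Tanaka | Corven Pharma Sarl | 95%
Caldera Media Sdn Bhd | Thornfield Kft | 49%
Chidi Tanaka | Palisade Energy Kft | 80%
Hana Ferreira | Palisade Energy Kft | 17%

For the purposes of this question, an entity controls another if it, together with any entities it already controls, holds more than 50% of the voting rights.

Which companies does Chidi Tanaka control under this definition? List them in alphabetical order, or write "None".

Corven Pharma Sarl, Palisade Energy Kft, Stratus Capital KK

Chidi holds 80% of Palisade, so Chidi controls Palisade.
Chidi holds 95% of Corven, so Chidi controls Corven.
Palisade holds 85% of Stratus, so Chidi controls Stratus.
No other company's threshold is met.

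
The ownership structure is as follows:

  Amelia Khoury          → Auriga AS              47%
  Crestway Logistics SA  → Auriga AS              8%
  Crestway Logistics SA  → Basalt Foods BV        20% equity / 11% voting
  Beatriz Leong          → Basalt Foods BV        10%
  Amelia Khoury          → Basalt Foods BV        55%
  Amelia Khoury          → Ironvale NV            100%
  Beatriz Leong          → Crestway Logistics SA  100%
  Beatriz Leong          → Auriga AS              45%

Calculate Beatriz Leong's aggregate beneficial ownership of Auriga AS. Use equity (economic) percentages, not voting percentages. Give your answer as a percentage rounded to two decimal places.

53.00%

Beatriz reaches Auriga along 2 paths.
Direct stake: 45% = 45%.
Via Crestway: 100% × 8% = 8%.
Total: 45% + 8% = 53%.
Rounded: 53.00%.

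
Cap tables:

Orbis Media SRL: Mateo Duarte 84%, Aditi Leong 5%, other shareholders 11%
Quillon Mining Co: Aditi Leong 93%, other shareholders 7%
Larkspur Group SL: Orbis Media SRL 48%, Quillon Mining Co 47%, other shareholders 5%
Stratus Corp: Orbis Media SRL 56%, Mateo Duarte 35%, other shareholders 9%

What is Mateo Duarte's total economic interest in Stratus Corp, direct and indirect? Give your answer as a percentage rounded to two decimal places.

82.04%

Mateo reaches Stratus along 2 paths.
Via Orbis: 84% × 56% = 47.04%.
Direct stake: 35% = 35%.
Total: 47.04% + 35% = 82.04%.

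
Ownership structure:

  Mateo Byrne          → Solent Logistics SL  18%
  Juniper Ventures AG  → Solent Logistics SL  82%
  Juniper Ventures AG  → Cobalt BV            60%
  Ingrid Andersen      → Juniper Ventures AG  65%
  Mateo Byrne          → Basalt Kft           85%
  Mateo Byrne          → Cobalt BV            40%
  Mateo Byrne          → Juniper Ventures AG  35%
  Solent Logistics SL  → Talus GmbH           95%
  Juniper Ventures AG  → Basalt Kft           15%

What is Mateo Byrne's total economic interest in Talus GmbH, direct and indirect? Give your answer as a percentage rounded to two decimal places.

Mateo reaches Talus along 2 paths.
Via Solent: 18% × 95% = 17.1%.
Via Juniper → Solent: 35% × 82% × 95% = 27.265%.
Total: 17.1% + 27.265% = 44.365%.
Rounded: 44.37%.

44.37%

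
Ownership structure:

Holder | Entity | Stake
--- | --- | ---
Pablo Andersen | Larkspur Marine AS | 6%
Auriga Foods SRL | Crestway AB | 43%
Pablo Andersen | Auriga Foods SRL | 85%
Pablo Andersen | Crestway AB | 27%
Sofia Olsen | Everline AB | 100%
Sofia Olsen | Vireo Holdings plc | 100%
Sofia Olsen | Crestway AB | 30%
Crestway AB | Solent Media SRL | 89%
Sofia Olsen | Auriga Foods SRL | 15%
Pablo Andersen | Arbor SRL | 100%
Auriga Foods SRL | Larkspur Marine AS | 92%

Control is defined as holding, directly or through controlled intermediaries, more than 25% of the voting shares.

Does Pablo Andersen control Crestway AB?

Yes

Pablo holds 85% of Auriga, so Pablo controls Auriga.
Pablo and Auriga together hold 27% + 43% = 70% of Crestway, so Pablo controls Crestway.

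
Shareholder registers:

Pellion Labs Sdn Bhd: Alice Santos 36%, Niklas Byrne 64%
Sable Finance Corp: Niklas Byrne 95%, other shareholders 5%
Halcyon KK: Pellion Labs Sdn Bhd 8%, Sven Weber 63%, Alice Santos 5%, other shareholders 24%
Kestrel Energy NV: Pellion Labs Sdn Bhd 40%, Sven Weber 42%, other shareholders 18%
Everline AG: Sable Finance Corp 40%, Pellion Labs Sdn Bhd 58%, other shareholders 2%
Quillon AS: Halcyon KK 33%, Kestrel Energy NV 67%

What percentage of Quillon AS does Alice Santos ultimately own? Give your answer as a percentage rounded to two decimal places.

Alice reaches Quillon along 3 paths.
Via Pellion → Halcyon: 36% × 8% × 33% = 0.9504%.
Via Halcyon: 5% × 33% = 1.65%.
Via Pellion → Kestrel: 36% × 40% × 67% = 9.648%.
Total: 0.9504% + 1.65% + 9.648% = 12.2484%.
Rounded: 12.25%.

12.25%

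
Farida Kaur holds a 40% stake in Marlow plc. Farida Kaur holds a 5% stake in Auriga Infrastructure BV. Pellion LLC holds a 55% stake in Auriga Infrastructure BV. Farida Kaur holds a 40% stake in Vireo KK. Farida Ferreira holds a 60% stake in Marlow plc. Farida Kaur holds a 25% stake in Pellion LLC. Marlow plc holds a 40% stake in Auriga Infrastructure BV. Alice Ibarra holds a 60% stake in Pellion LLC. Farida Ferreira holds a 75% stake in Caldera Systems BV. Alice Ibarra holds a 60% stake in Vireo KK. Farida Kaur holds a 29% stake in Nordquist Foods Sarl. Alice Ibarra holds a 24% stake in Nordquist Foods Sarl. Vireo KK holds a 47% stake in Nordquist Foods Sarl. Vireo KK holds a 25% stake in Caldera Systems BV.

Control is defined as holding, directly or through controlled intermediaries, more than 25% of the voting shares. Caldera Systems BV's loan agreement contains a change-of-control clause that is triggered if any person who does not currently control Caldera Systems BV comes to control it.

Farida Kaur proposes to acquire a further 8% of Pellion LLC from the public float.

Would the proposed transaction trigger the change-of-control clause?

The purchase changes only Farida Kaur's holdings, so Farida Kaur is the only person who could newly come to control Caldera.
Farida Kaur holds 40% of Vireo, so Farida Kaur controls Vireo.
Farida Kaur holds 40% of Marlow, so Farida Kaur controls Marlow.
Marlow and Farida Kaur together hold 40% + 5% = 45% of Auriga, so Farida Kaur controls Auriga.
Farida Kaur and Vireo together hold 29% + 47% = 76% of Nordquist, so Farida Kaur controls Nordquist.
In Caldera, Farida Kaur's side holds only 25%, not > 25%.
So before the transaction, Farida Kaur does not control Caldera.
After the purchase, Farida Kaur's direct stake in Pellion rises to 25% + 8% = 33%.
Farida Kaur holds 33% of Pellion, so Farida Kaur controls Pellion.
Marlow and Farida Kaur and Pellion together hold 40% + 5% + 55% = 100% of Auriga, so Farida Kaur controls Auriga.
After the transaction, Farida Kaur's side holds 25% of Caldera, not > 25%, so Farida Kaur still does not control Caldera.
No new person acquires control, so the clause is not triggered.

No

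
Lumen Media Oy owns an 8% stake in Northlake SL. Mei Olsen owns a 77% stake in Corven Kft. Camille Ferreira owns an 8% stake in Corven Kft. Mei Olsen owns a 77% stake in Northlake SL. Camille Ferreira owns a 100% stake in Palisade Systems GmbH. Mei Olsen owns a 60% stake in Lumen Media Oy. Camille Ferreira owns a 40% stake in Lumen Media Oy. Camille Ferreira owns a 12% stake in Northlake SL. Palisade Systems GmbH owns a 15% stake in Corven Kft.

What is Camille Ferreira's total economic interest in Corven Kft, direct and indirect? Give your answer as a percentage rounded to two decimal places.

23.00%

Camille reaches Corven along 2 paths.
Via Palisade: 100% × 15% = 15%.
Direct stake: 8% = 8%.
Total: 15% + 8% = 23%.
Rounded: 23.00%.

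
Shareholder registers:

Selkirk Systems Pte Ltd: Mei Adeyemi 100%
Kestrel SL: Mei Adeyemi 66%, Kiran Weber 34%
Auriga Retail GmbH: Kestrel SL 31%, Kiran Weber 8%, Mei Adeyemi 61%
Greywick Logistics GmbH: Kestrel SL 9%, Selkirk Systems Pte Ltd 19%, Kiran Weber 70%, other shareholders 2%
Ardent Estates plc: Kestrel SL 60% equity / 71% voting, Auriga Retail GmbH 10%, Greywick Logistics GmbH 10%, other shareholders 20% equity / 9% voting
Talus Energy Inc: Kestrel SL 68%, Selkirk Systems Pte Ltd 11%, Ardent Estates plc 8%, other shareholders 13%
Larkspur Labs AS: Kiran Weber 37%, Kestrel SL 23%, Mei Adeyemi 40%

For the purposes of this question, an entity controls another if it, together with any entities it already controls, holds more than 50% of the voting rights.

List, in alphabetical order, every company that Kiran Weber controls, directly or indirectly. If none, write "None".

Kiran holds 70% of Greywick, so Kiran controls Greywick.
No other company's threshold is met.

Greywick Logistics GmbH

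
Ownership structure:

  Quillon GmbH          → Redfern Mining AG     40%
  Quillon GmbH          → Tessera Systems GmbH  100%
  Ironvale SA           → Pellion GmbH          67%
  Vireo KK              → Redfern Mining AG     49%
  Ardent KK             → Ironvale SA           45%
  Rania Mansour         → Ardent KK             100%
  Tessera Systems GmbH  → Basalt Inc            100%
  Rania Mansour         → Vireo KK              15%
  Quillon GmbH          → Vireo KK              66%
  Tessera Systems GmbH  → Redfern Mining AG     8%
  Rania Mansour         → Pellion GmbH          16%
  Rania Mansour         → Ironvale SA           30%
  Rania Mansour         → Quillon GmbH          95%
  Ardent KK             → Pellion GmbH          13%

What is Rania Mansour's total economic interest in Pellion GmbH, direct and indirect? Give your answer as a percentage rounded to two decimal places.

79.25%

Rania reaches Pellion along 4 paths.
Direct stake: 16% = 16%.
Via Ardent: 100% × 13% = 13%.
Via Ardent → Ironvale: 100% × 45% × 67% = 30.15%.
Via Ironvale: 30% × 67% = 20.1%.
Total: 16% + 13% + 30.15% + 20.1% = 79.25%.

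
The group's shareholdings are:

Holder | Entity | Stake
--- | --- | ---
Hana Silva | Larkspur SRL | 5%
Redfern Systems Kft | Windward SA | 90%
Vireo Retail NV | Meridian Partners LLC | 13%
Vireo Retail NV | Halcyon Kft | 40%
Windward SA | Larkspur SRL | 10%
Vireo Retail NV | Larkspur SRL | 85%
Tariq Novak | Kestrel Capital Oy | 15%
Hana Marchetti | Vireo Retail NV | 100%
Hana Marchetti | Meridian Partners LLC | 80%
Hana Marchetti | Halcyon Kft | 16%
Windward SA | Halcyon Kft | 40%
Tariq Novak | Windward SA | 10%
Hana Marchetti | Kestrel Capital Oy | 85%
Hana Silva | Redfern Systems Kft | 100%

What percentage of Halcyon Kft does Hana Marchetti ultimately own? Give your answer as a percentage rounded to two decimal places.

Hana Marchetti reaches Halcyon along 2 paths.
Via Vireo: 100% × 40% = 40%.
Direct stake: 16% = 16%.
Total: 40% + 16% = 56%.
Rounded: 56.00%.

56.00%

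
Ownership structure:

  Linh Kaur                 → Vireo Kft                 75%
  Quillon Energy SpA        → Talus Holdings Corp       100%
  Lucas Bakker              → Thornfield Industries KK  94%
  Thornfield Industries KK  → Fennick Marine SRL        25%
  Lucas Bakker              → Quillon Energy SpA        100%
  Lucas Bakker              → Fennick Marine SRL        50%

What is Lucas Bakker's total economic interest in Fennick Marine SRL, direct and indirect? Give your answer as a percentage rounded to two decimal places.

Lucas reaches Fennick along 2 paths.
Via Thornfield: 94% × 25% = 23.5%.
Direct stake: 50% = 50%.
Total: 23.5% + 50% = 73.5%.
Rounded: 73.50%.

73.50%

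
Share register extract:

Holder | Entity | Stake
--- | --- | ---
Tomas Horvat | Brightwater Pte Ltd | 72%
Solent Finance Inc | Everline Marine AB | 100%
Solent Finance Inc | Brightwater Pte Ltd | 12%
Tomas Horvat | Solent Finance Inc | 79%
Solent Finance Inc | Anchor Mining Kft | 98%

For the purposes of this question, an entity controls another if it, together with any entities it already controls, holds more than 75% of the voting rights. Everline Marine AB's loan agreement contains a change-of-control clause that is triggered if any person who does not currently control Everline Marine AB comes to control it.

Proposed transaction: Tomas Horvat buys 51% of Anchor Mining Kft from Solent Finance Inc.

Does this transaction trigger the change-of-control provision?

The purchase adds only to Tomas's holdings (Solent's stake shrinks), so Tomas is the only person who could newly come to control Everline.
Tomas holds 79% of Solent, so Tomas controls Solent.
Solent holds 100% of Everline, so Tomas controls Everline.
So Tomas already controls Everline before the transaction.
After the purchase, Tomas holds 51% of Anchor directly, and Solent's stake falls to 47%.
Tomas controlled Everline already, so this is not a new person acquiring control; every other person's position is unchanged or reduced.
No new person acquires control, so the clause is not triggered.

No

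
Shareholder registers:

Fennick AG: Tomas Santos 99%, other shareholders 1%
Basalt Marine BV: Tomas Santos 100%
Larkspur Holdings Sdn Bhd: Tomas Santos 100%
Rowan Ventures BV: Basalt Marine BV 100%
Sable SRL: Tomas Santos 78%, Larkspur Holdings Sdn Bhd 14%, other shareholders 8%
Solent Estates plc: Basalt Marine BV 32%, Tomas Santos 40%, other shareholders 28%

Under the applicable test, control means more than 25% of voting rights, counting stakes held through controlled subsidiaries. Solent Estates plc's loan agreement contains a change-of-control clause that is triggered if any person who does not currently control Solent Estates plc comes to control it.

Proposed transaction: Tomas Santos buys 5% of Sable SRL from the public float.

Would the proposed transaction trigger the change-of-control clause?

The purchase changes only Tomas's holdings, so Tomas is the only person who could newly come to control Solent.
Tomas holds 100% of Basalt, so Tomas controls Basalt.
Basalt and Tomas together hold 32% + 40% = 72% of Solent, so Tomas controls Solent.
So Tomas already controls Solent before the transaction.
After the purchase, Tomas's direct stake in Sable rises to 78% + 5% = 83%.
Tomas controlled Solent already, so this is not a new person acquiring control; every other person's position is unchanged or reduced.
No new person acquires control, so the clause is not triggered.

No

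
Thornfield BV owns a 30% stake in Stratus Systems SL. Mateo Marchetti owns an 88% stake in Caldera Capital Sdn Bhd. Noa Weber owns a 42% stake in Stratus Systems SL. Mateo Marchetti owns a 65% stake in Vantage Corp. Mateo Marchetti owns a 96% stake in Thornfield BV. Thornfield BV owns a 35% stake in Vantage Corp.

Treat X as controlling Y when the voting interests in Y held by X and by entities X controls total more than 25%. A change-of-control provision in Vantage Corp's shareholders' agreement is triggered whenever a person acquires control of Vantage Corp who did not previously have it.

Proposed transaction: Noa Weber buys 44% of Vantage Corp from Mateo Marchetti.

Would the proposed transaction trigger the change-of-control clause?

The purchase adds only to Noa's holdings (Mateo's stake shrinks), so Noa is the only person who could newly come to control Vantage.
Noa holds 42% of Stratus, so Noa controls Stratus.
Neither Noa nor any entity Noa controls holds any voting interest in Vantage.
So before the transaction, Noa does not control Vantage.
After the purchase, Noa holds 44% of Vantage directly, and Mateo's stake falls to 21%.
Noa holds 44% of Vantage, so Noa controls Vantage.
Noa did not control Vantage before and does after, so the clause is triggered.

Yes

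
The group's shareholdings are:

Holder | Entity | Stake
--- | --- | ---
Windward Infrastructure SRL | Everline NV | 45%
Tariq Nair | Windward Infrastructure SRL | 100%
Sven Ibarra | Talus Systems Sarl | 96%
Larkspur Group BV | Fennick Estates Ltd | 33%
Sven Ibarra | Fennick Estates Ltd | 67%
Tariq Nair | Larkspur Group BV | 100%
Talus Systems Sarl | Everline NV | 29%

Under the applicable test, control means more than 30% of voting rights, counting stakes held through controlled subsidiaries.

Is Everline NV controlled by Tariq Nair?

Tariq holds 100% of Windward, so Tariq controls Windward.
Windward holds 45% of Everline, so Tariq controls Everline.

Yes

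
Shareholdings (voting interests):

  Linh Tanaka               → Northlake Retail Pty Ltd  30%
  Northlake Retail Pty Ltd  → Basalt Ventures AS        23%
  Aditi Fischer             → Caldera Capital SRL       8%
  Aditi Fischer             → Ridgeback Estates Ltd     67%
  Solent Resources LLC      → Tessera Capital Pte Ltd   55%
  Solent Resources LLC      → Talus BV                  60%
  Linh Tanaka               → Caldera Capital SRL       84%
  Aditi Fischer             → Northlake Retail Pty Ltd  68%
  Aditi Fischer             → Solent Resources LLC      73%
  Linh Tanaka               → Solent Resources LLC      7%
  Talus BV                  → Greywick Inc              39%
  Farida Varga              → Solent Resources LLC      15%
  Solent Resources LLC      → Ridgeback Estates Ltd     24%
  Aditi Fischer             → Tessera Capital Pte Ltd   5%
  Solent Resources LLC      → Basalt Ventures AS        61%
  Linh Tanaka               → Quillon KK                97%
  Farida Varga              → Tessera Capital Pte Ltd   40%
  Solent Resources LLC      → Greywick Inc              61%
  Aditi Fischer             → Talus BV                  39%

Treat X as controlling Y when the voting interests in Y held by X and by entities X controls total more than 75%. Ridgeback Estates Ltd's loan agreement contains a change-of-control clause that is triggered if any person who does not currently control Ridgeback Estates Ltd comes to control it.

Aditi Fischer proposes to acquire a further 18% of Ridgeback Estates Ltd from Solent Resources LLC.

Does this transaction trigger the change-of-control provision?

Yes

The purchase adds only to Aditi's holdings (Solent's stake shrinks), so Aditi is the only person who could newly come to control Ridgeback.
Aditi's largest direct stake is 73% in Solent, which does not meet the threshold, so Aditi controls no company.
In Ridgeback, Aditi's side holds only 67%, not > 75%.
So before the transaction, Aditi does not control Ridgeback.
After the purchase, Aditi's direct stake in Ridgeback rises to 67% + 18% = 85%, and Solent's stake falls to 6%.
Aditi holds 85% of Ridgeback, so Aditi controls Ridgeback.
Aditi did not control Ridgeback before and does after, so the clause is triggered.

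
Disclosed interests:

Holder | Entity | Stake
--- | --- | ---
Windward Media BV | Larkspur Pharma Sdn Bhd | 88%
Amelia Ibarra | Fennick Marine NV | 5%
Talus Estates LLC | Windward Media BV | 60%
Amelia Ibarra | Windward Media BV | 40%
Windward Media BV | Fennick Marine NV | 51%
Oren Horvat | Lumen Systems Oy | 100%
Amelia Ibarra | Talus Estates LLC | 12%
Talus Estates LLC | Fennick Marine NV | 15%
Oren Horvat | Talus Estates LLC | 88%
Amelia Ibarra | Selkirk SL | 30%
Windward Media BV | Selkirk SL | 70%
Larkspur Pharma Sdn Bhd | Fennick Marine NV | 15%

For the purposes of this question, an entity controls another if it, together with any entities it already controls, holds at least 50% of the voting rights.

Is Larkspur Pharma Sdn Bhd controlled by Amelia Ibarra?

Amelia's largest direct stake is 40% in Windward, which does not meet the threshold, so Amelia controls no company.
Neither Amelia nor any entity Amelia controls holds any voting interest in Larkspur.
So Amelia does not control Larkspur.

No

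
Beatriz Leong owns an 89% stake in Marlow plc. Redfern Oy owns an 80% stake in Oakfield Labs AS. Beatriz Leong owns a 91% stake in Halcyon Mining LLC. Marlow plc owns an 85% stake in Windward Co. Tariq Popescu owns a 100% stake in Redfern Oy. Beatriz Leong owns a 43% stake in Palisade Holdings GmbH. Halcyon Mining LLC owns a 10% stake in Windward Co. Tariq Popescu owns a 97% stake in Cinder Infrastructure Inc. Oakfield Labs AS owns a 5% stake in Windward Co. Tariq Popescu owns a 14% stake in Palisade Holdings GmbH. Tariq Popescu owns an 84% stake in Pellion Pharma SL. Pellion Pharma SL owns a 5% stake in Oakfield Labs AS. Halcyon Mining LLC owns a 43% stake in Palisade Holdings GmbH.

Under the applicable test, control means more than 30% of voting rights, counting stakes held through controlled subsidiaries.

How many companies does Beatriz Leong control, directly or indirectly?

4

Beatriz holds 89% of Marlow, so Beatriz controls Marlow.
Beatriz holds 91% of Halcyon, so Beatriz controls Halcyon.
Beatriz and Halcyon together hold 43% + 43% = 86% of Palisade, so Beatriz controls Palisade.
Halcyon and Marlow together hold 10% + 85% = 95% of Windward, so Beatriz controls Windward.
No other company's threshold is met.
Beatriz controls 4 companies.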